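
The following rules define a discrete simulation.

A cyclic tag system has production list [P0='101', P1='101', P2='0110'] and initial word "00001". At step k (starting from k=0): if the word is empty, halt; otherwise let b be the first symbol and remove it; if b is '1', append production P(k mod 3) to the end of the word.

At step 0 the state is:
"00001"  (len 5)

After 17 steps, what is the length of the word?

14

k=0  "00001"  (len 5)
k=1  "0001"  (len 4)
k=2  "001"  (len 3)
k=3  "01"  (len 2)
k=4  "1"  (len 1)
k=5  "101"  (len 3)
k=6  "010110"  (len 6)
k=7  "10110"  (len 5)
k=8  "0110101"  (len 7)
k=9  "110101"  (len 6)
k=10  "10101101"  (len 8)
k=11  "0101101101"  (len 10)
k=12  "101101101"  (len 9)
k=13  "01101101101"  (len 11)
k=14  "1101101101"  (len 10)
k=15  "1011011010110"  (len 13)
k=16  "011011010110101"  (len 15)
k=17  "11011010110101"  (len 14)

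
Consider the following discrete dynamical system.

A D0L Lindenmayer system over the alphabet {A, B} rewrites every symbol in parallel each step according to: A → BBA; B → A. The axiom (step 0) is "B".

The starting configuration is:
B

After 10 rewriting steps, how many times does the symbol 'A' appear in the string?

step 0: B
step 1: A
step 2: BBA
step 3: AABBA
step 4: BBABBAAABBA
step 5: AABBAAABBABBABBAAABBA
step 6: BBABBAAABBABBABBAAABBAAABBAAABBABBABBAAABBA
step 7: AABBAAABBABBABBAAABBAAABBAAABBABBABBAAABBABBABBAAABBABBABBAAABBAAABBAAABBABBABBAAABBA
step 8: BBABBAAABBABBABBAAABBAAABBAAABBABBABBAAABBABBABBAAABBABBAB…ABBABBABBAAABBABBABBAAABBABBABBAAABBAAABBAAABBABBABBAAABBA  (len 171)
step 9: AABBAAABBABBABBAAABBAAABBAAABBABBABBAAABBABBABBAAABBABBABB…ABBABBABBAAABBABBABBAAABBABBABBAAABBAAABBAAABBABBABBAAABBA  (len 341)
step 10: BBABBAAABBABBABBAAABBAAABBAAABBABBABBAAABBABBABBAAABBABBAB…ABBABBABBAAABBABBABBAAABBABBABBAAABBAAABBAAABBABBABBAAABBA  (len 683)

341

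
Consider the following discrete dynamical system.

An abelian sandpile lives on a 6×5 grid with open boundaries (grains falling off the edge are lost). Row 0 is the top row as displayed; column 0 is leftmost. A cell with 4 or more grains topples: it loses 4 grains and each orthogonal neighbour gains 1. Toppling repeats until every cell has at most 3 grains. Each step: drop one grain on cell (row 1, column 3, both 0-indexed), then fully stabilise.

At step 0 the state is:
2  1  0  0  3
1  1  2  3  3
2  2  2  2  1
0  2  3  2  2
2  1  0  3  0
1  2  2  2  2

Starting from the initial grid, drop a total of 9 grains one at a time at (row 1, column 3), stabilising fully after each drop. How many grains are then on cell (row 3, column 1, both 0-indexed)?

k=0  2  1  0  0  3
1  1  2  3  3
2  2  2  2  1
0  2  3  2  2
2  1  0  3  0
1  2  2  2  2
k=1  2  1  0  2  0
1  1  3  1  1
2  2  2  3  2
0  2  3  2  2
2  1  0  3  0
1  2  2  2  2
k=2  2  1  0  2  0
1  1  3  2  1
2  2  2  3  2
0  2  3  2  2
2  1  0  3  0
1  2  2  2  2
k=3  2  1  0  2  0
1  1  3  3  1
2  2  2  3  2
0  2  3  2  2
2  1  0  3  0
1  2  2  2  2
k=4  2  1  1  3  0
1  2  1  2  2
2  3  1  2  3
0  3  1  1  3
2  1  2  0  1
1  2  2  3  2
k=5  2  1  1  3  0
1  2  1  3  2
2  3  1  2  3
0  3  1  1  3
2  1  2  0  1
1  2  2  3  2
k=6  2  1  2  0  1
1  2  2  1  3
2  3  1  3  3
0  3  1  1  3
2  1  2  0  1
1  2  2  3  2
k=7  2  1  2  0  1
1  2  2  2  3
2  3  1  3  3
0  3  1  1  3
2  1  2  0  1
1  2  2  3  2
k=8  2  1  2  0  1
1  2  2  3  3
2  3  1  3  3
0  3  1  1  3
2  1  2  0  1
1  2  2  3  2
k=9  2  1  2  1  2
1  2  3  2  1
2  3  2  1  2
0  3  1  3  0
2  1  2  0  2
1  2  2  3  2

3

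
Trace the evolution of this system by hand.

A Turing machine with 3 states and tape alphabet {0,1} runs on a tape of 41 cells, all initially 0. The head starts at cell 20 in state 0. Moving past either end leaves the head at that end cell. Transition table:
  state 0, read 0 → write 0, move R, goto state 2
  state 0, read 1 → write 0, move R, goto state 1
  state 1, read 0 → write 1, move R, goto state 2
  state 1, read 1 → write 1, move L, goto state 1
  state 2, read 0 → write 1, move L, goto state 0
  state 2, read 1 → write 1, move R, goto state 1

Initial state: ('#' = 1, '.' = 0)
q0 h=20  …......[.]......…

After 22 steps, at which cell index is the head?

[0] q0 h=20  …......[.]......…
[1] q2 h=21  …......[.]......…
[2] q0 h=20  …......[.]#.....…
[3] q2 h=21  …......[#]......…
[4] q1 h=22  ….....#[.]......…
[5] q2 h=23  …....##[.]......…
[6] q0 h=22  ….....#[#]#.....…
[7] q1 h=23  …....#.[#]......…
[8] q1 h=22  ….....#[.]#.....…
[9] q2 h=23  …....##[#]......…
[10] q1 h=24  …...###[.]......…
[11] q2 h=25  …..####[.]......…
[12] q0 h=24  …...###[#]#.....…
[13] q1 h=25  …..###.[#]......…
[14] q1 h=24  …...###[.]#.....…
[15] q2 h=25  …..####[#]......…
[16] q1 h=26  ….#####[.]......…
[17] q2 h=27  …######[.]......…
[18] q0 h=26  ….#####[#]#.....…
[19] q1 h=27  …#####.[#]......…
[20] q1 h=26  ….#####[.]#.....…
[21] q2 h=27  …######[#]......…
[22] q1 h=28  …######[.]......…

28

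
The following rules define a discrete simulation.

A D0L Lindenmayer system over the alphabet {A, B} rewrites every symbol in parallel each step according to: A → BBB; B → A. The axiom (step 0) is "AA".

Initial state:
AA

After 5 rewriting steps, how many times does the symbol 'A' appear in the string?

0

t=0: AA
t=1: BBBBBB
t=2: AAAAAA
t=3: BBBBBBBBBBBBBBBBBB
t=4: AAAAAAAAAAAAAAAAAA
t=5: BBBBBBBBBBBBBBBBBBBBBBBBBBBBBBBBBBBBBBBBBBBBBBBBBBBBBB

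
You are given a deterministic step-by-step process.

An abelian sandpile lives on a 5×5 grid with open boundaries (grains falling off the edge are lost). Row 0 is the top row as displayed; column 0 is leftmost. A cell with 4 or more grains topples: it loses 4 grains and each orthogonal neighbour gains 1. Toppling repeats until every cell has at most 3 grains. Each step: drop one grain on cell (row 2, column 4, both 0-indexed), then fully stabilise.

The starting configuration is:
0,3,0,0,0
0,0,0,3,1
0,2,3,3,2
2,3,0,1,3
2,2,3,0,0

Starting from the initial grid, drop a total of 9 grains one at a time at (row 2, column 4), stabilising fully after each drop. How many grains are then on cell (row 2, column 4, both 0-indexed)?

3

[0] 0,3,0,0,0
0,0,0,3,1
0,2,3,3,2
2,3,0,1,3
2,2,3,0,0
[1] 0,3,0,0,0
0,0,0,3,1
0,2,3,3,3
2,3,0,1,3
2,2,3,0,0
[2] 0,3,0,1,0
0,0,2,0,3
0,3,0,2,2
2,3,1,3,0
2,2,3,0,1
[3] 0,3,0,1,0
0,0,2,0,3
0,3,0,2,3
2,3,1,3,0
2,2,3,0,1
[4] 0,3,0,1,1
0,0,2,1,0
0,3,0,3,1
2,3,1,3,1
2,2,3,0,1
[5] 0,3,0,1,1
0,0,2,1,0
0,3,0,3,2
2,3,1,3,1
2,2,3,0,1
[6] 0,3,0,1,1
0,0,2,1,0
0,3,0,3,3
2,3,1,3,1
2,2,3,0,1
[7] 0,3,0,1,1
0,0,2,2,1
0,3,1,1,1
2,3,2,0,3
2,2,3,1,1
[8] 0,3,0,1,1
0,0,2,2,1
0,3,1,1,2
2,3,2,0,3
2,2,3,1,1
[9] 0,3,0,1,1
0,0,2,2,1
0,3,1,1,3
2,3,2,0,3
2,2,3,1,1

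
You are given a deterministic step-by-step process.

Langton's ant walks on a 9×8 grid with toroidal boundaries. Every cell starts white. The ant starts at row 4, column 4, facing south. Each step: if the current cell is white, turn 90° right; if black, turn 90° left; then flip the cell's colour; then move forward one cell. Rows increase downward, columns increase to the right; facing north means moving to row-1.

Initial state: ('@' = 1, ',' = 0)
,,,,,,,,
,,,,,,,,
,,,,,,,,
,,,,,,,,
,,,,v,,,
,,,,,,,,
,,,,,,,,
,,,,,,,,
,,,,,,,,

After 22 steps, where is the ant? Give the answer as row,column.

t=0: ,,,,,,,,
,,,,,,,,
,,,,,,,,
,,,,,,,,
,,,,v,,,
,,,,,,,,
,,,,,,,,
,,,,,,,,
,,,,,,,,
t=1: ,,,,,,,,
,,,,,,,,
,,,,,,,,
,,,,,,,,
,,,<@,,,
,,,,,,,,
,,,,,,,,
,,,,,,,,
,,,,,,,,
t=2: ,,,,,,,,
,,,,,,,,
,,,,,,,,
,,,^,,,,
,,,@@,,,
,,,,,,,,
,,,,,,,,
,,,,,,,,
,,,,,,,,
t=3: ,,,,,,,,
,,,,,,,,
,,,,,,,,
,,,@>,,,
,,,@@,,,
,,,,,,,,
,,,,,,,,
,,,,,,,,
,,,,,,,,
t=4: ,,,,,,,,
,,,,,,,,
,,,,,,,,
,,,@@,,,
,,,@v,,,
,,,,,,,,
,,,,,,,,
,,,,,,,,
,,,,,,,,
t=5: ,,,,,,,,
,,,,,,,,
,,,,,,,,
,,,@@,,,
,,,@,>,,
,,,,,,,,
,,,,,,,,
,,,,,,,,
,,,,,,,,
t=6: ,,,,,,,,
,,,,,,,,
,,,,,,,,
,,,@@,,,
,,,@,@,,
,,,,,v,,
,,,,,,,,
,,,,,,,,
,,,,,,,,
t=7: ,,,,,,,,
,,,,,,,,
,,,,,,,,
,,,@@,,,
,,,@,@,,
,,,,<@,,
,,,,,,,,
,,,,,,,,
,,,,,,,,
t=8: ,,,,,,,,
,,,,,,,,
,,,,,,,,
,,,@@,,,
,,,@^@,,
,,,,@@,,
,,,,,,,,
,,,,,,,,
,,,,,,,,
t=9: ,,,,,,,,
,,,,,,,,
,,,,,,,,
,,,@@,,,
,,,@@>,,
,,,,@@,,
,,,,,,,,
,,,,,,,,
,,,,,,,,
t=10: ,,,,,,,,
,,,,,,,,
,,,,,,,,
,,,@@^,,
,,,@@,,,
,,,,@@,,
,,,,,,,,
,,,,,,,,
,,,,,,,,
t=11: ,,,,,,,,
,,,,,,,,
,,,,,,,,
,,,@@@>,
,,,@@,,,
,,,,@@,,
,,,,,,,,
,,,,,,,,
,,,,,,,,
t=12: ,,,,,,,,
,,,,,,,,
,,,,,,,,
,,,@@@@,
,,,@@,v,
,,,,@@,,
,,,,,,,,
,,,,,,,,
,,,,,,,,
t=13: ,,,,,,,,
,,,,,,,,
,,,,,,,,
,,,@@@@,
,,,@@<@,
,,,,@@,,
,,,,,,,,
,,,,,,,,
,,,,,,,,
t=14: ,,,,,,,,
,,,,,,,,
,,,,,,,,
,,,@@^@,
,,,@@@@,
,,,,@@,,
,,,,,,,,
,,,,,,,,
,,,,,,,,
t=15: ,,,,,,,,
,,,,,,,,
,,,,,,,,
,,,@<,@,
,,,@@@@,
,,,,@@,,
,,,,,,,,
,,,,,,,,
,,,,,,,,
t=16: ,,,,,,,,
,,,,,,,,
,,,,,,,,
,,,@,,@,
,,,@v@@,
,,,,@@,,
,,,,,,,,
,,,,,,,,
,,,,,,,,
t=17: ,,,,,,,,
,,,,,,,,
,,,,,,,,
,,,@,,@,
,,,@,>@,
,,,,@@,,
,,,,,,,,
,,,,,,,,
,,,,,,,,
t=18: ,,,,,,,,
,,,,,,,,
,,,,,,,,
,,,@,^@,
,,,@,,@,
,,,,@@,,
,,,,,,,,
,,,,,,,,
,,,,,,,,
t=19: ,,,,,,,,
,,,,,,,,
,,,,,,,,
,,,@,@>,
,,,@,,@,
,,,,@@,,
,,,,,,,,
,,,,,,,,
,,,,,,,,
t=20: ,,,,,,,,
,,,,,,,,
,,,,,,^,
,,,@,@,,
,,,@,,@,
,,,,@@,,
,,,,,,,,
,,,,,,,,
,,,,,,,,
t=21: ,,,,,,,,
,,,,,,,,
,,,,,,@>
,,,@,@,,
,,,@,,@,
,,,,@@,,
,,,,,,,,
,,,,,,,,
,,,,,,,,
t=22: ,,,,,,,,
,,,,,,,,
,,,,,,@@
,,,@,@,v
,,,@,,@,
,,,,@@,,
,,,,,,,,
,,,,,,,,
,,,,,,,,

3,7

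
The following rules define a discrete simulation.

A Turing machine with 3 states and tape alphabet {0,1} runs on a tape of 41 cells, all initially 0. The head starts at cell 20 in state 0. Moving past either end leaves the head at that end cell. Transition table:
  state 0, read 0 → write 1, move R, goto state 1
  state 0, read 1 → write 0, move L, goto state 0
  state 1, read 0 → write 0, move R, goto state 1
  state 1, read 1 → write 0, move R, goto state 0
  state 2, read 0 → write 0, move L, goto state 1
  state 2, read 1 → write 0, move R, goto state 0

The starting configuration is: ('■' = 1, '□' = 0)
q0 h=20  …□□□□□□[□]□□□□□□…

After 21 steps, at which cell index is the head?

0) q0 h=20  …□□□□□□[□]□□□□□□…
1) q1 h=21  …□□□□□■[□]□□□□□□…
2) q1 h=22  …□□□□■□[□]□□□□□□…
3) q1 h=23  …□□□■□□[□]□□□□□□…
4) q1 h=24  …□□■□□□[□]□□□□□□…
5) q1 h=25  …□■□□□□[□]□□□□□□…
6) q1 h=26  …■□□□□□[□]□□□□□□…
7) q1 h=27  …□□□□□□[□]□□□□□□…
8) q1 h=28  …□□□□□□[□]□□□□□□…
9) q1 h=29  …□□□□□□[□]□□□□□□…
10) q1 h=30  …□□□□□□[□]□□□□□□…
11) q1 h=31  …□□□□□□[□]□□□□□□…
12) q1 h=32  …□□□□□□[□]□□□□□□…
13) q1 h=33  …□□□□□□[□]□□□□□□…
14) q1 h=34  …□□□□□□[□]□□□□□□|
15) q1 h=35  …□□□□□□[□]□□□□□|
16) q1 h=36  …□□□□□□[□]□□□□|
17) q1 h=37  …□□□□□□[□]□□□|
18) q1 h=38  …□□□□□□[□]□□|
19) q1 h=39  …□□□□□□[□]□|
20) q1 h=40  …□□□□□□[□]|
21) q1 h=40  …□□□□□□[□]|

40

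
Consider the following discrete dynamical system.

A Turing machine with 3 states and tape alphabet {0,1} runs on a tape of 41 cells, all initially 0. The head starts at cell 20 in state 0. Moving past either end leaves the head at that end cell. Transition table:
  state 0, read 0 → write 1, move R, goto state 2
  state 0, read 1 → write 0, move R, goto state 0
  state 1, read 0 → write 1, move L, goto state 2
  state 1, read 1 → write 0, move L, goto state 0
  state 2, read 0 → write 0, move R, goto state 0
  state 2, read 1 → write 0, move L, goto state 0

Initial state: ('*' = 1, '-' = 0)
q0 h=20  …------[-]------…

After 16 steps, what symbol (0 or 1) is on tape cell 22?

1

gen 0: q0 h=20  …------[-]------…
gen 1: q2 h=21  …-----*[-]------…
gen 2: q0 h=22  …----*-[-]------…
gen 3: q2 h=23  …---*-*[-]------…
gen 4: q0 h=24  …--*-*-[-]------…
gen 5: q2 h=25  …-*-*-*[-]------…
gen 6: q0 h=26  …*-*-*-[-]------…
gen 7: q2 h=27  …-*-*-*[-]------…
gen 8: q0 h=28  …*-*-*-[-]------…
gen 9: q2 h=29  …-*-*-*[-]------…
gen 10: q0 h=30  …*-*-*-[-]------…
gen 11: q2 h=31  …-*-*-*[-]------…
gen 12: q0 h=32  …*-*-*-[-]------…
gen 13: q2 h=33  …-*-*-*[-]------…
gen 14: q0 h=34  …*-*-*-[-]------|
gen 15: q2 h=35  …-*-*-*[-]-----|
gen 16: q0 h=36  …*-*-*-[-]----|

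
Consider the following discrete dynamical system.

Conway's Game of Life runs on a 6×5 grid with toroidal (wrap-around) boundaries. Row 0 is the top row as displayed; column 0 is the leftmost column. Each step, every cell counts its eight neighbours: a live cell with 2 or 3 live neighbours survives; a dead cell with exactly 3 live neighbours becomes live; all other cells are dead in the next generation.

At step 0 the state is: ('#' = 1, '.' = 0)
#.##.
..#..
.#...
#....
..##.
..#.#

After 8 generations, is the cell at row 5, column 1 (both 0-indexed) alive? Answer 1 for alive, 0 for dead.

1

step 0: #.##.
..#..
.#...
#....
..##.
..#.#
step 1: ..#.#
..##.
.#...
.##..
.####
....#
step 2: ..#.#
.###.
.#.#.
.....
.#..#
.#..#
step 3: ....#
##..#
.#.#.
#.#..
.....
.##.#
step 4: ..#.#
.####
...#.
.##..
#.##.
#..#.
step 5: .....
##..#
#...#
.#..#
#..#.
#....
step 6: .#..#
.#..#
...#.
.#.#.
##...
....#
step 7: ...##
..###
#..##
##..#
###.#
.#..#
step 8: .....
..#..
.....
.....
..#..
.#...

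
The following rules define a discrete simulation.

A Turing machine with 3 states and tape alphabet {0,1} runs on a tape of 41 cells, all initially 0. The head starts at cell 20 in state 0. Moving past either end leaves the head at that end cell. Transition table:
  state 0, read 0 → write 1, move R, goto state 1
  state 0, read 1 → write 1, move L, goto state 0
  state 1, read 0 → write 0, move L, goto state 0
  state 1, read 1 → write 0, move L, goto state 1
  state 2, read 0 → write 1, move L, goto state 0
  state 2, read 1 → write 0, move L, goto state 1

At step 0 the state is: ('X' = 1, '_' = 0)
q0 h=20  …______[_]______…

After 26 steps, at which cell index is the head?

10

t=0: q0 h=20  …______[_]______…
t=1: q1 h=21  …_____X[_]______…
t=2: q0 h=20  …______[X]______…
t=3: q0 h=19  …______[_]X_____…
t=4: q1 h=20  …_____X[X]______…
t=5: q1 h=19  …______[X]______…
t=6: q1 h=18  …______[_]______…
t=7: q0 h=17  …______[_]______…
t=8: q1 h=18  …_____X[_]______…
t=9: q0 h=17  …______[X]______…
t=10: q0 h=16  …______[_]X_____…
t=11: q1 h=17  …_____X[X]______…
t=12: q1 h=16  …______[X]______…
t=13: q1 h=15  …______[_]______…
t=14: q0 h=14  …______[_]______…
t=15: q1 h=15  …_____X[_]______…
t=16: q0 h=14  …______[X]______…
t=17: q0 h=13  …______[_]X_____…
t=18: q1 h=14  …_____X[X]______…
t=19: q1 h=13  …______[X]______…
t=20: q1 h=12  …______[_]______…
t=21: q0 h=11  …______[_]______…
t=22: q1 h=12  …_____X[_]______…
t=23: q0 h=11  …______[X]______…
t=24: q0 h=10  …______[_]X_____…
t=25: q1 h=11  …_____X[X]______…
t=26: q1 h=10  …______[X]______…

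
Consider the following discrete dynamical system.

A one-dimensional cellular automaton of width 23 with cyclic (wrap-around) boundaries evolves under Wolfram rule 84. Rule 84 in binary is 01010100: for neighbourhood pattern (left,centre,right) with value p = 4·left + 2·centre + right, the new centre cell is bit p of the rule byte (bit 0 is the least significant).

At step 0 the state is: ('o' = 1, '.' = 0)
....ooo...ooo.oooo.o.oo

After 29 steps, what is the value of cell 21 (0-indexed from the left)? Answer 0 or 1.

0) ....ooo...ooo.oooo.o.oo
1) o.....oo....o....o.o..o
2) oo.....oo...oo...o.oo..
3) .oo.....oo...oo..o..oo.
4) ..oo.....oo...oo.oo..oo
5) o..oo.....oo...o..oo..o
6) oo..oo.....oo..oo..oo..
7) .oo..oo.....oo..oo..oo.
8) ..oo..oo.....oo..oo..oo
9) o..oo..oo.....oo..oo..o
10) oo..oo..oo.....oo..oo..
11) .oo..oo..oo.....oo..oo.
12) ..oo..oo..oo.....oo..oo
13) o..oo..oo..oo.....oo..o
14) oo..oo..oo..oo.....oo..
15) .oo..oo..oo..oo.....oo.
16) ..oo..oo..oo..oo.....oo
17) o..oo..oo..oo..oo.....o
18) oo..oo..oo..oo..oo.....
19) .oo..oo..oo..oo..oo....
20) ..oo..oo..oo..oo..oo...
21) ...oo..oo..oo..oo..oo..
22) ....oo..oo..oo..oo..oo.
23) .....oo..oo..oo..oo..oo
24) o.....oo..oo..oo..oo..o
25) oo.....oo..oo..oo..oo..
26) .oo.....oo..oo..oo..oo.
27) ..oo.....oo..oo..oo..oo
28) o..oo.....oo..oo..oo..o
29) oo..oo.....oo..oo..oo..

0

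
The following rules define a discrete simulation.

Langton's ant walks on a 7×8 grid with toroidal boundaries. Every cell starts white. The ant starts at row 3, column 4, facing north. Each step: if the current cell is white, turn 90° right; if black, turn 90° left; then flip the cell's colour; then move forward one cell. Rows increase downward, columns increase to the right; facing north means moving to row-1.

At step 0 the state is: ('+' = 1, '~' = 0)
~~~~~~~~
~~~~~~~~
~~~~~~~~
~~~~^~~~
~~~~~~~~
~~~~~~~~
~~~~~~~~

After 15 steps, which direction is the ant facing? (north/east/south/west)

gen 0: ~~~~~~~~
~~~~~~~~
~~~~~~~~
~~~~^~~~
~~~~~~~~
~~~~~~~~
~~~~~~~~
gen 1: ~~~~~~~~
~~~~~~~~
~~~~~~~~
~~~~+>~~
~~~~~~~~
~~~~~~~~
~~~~~~~~
gen 2: ~~~~~~~~
~~~~~~~~
~~~~~~~~
~~~~++~~
~~~~~v~~
~~~~~~~~
~~~~~~~~
gen 3: ~~~~~~~~
~~~~~~~~
~~~~~~~~
~~~~++~~
~~~~<+~~
~~~~~~~~
~~~~~~~~
gen 4: ~~~~~~~~
~~~~~~~~
~~~~~~~~
~~~~^+~~
~~~~++~~
~~~~~~~~
~~~~~~~~
gen 5: ~~~~~~~~
~~~~~~~~
~~~~~~~~
~~~<~+~~
~~~~++~~
~~~~~~~~
~~~~~~~~
gen 6: ~~~~~~~~
~~~~~~~~
~~~^~~~~
~~~+~+~~
~~~~++~~
~~~~~~~~
~~~~~~~~
gen 7: ~~~~~~~~
~~~~~~~~
~~~+>~~~
~~~+~+~~
~~~~++~~
~~~~~~~~
~~~~~~~~
gen 8: ~~~~~~~~
~~~~~~~~
~~~++~~~
~~~+v+~~
~~~~++~~
~~~~~~~~
~~~~~~~~
gen 9: ~~~~~~~~
~~~~~~~~
~~~++~~~
~~~<++~~
~~~~++~~
~~~~~~~~
~~~~~~~~
gen 10: ~~~~~~~~
~~~~~~~~
~~~++~~~
~~~~++~~
~~~v++~~
~~~~~~~~
~~~~~~~~
gen 11: ~~~~~~~~
~~~~~~~~
~~~++~~~
~~~~++~~
~~<+++~~
~~~~~~~~
~~~~~~~~
gen 12: ~~~~~~~~
~~~~~~~~
~~~++~~~
~~^~++~~
~~++++~~
~~~~~~~~
~~~~~~~~
gen 13: ~~~~~~~~
~~~~~~~~
~~~++~~~
~~+>++~~
~~++++~~
~~~~~~~~
~~~~~~~~
gen 14: ~~~~~~~~
~~~~~~~~
~~~++~~~
~~++++~~
~~+v++~~
~~~~~~~~
~~~~~~~~
gen 15: ~~~~~~~~
~~~~~~~~
~~~++~~~
~~++++~~
~~+~>+~~
~~~~~~~~
~~~~~~~~

east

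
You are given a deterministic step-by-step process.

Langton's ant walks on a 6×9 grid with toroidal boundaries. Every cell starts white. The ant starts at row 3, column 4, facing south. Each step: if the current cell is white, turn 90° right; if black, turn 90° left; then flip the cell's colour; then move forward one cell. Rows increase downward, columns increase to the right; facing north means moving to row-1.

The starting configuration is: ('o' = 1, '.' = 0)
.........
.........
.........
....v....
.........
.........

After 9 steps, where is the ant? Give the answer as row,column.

3,5

0) .........
.........
.........
....v....
.........
.........
1) .........
.........
.........
...<o....
.........
.........
2) .........
.........
...^.....
...oo....
.........
.........
3) .........
.........
...o>....
...oo....
.........
.........
4) .........
.........
...oo....
...ov....
.........
.........
5) .........
.........
...oo....
...o.>...
.........
.........
6) .........
.........
...oo....
...o.o...
.....v...
.........
7) .........
.........
...oo....
...o.o...
....<o...
.........
8) .........
.........
...oo....
...o^o...
....oo...
.........
9) .........
.........
...oo....
...oo>...
....oo...
.........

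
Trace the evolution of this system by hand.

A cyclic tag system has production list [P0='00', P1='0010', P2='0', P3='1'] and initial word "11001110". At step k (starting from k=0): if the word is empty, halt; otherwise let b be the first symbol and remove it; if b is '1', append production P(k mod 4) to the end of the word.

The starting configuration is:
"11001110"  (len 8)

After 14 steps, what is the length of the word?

gen 0: "11001110"  (len 8)
gen 1: "100111000"  (len 9)
gen 2: "001110000010"  (len 12)
gen 3: "01110000010"  (len 11)
gen 4: "1110000010"  (len 10)
gen 5: "11000001000"  (len 11)
gen 6: "10000010000010"  (len 14)
gen 7: "00000100000100"  (len 14)
gen 8: "0000100000100"  (len 13)
gen 9: "000100000100"  (len 12)
gen 10: "00100000100"  (len 11)
gen 11: "0100000100"  (len 10)
gen 12: "100000100"  (len 9)
gen 13: "0000010000"  (len 10)
gen 14: "000010000"  (len 9)

9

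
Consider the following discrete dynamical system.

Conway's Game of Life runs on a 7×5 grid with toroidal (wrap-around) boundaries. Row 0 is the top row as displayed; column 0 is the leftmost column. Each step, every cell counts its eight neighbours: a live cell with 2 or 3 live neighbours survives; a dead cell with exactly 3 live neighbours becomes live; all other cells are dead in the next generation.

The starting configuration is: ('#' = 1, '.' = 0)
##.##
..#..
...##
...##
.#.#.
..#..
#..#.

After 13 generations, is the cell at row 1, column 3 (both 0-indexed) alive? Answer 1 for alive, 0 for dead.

t=0: ##.##
..#..
...##
...##
.#.#.
..#..
#..#.
t=1: ##.#.
.##..
..#.#
#....
...##
.####
#..#.
t=2: #..#.
....#
#.##.
#....
.#...
.#...
.....
t=3: ....#
###..
##.#.
#.#.#
##...
.....
.....
t=4: ##...
..##.
...#.
..##.
##..#
.....
.....
t=5: .##..
.####
....#
####.
#####
#....
.....
t=6: ##...
.#..#
.....
.....
.....
#.##.
.#...
t=7: .##..
.#...
.....
.....
.....
.##..
....#
t=8: ###..
.##..
.....
.....
.....
.....
#..#.
t=9: #..##
#.#..
.....
.....
.....
.....
#.#.#
t=10: ..#..
##.#.
.....
.....
.....
.....
##...
t=11: ..#.#
.##..
.....
.....
.....
.....
.#...
t=12: #.##.
.###.
.....
.....
.....
.....
.....
t=13: ...##
.#.##
..#..
.....
.....
.....
.....

1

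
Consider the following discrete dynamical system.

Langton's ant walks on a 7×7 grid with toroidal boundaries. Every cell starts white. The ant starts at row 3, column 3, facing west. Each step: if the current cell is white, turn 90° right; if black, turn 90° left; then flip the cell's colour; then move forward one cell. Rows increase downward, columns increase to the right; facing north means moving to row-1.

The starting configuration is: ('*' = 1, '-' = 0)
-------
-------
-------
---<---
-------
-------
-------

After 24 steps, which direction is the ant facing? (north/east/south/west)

t=0: -------
-------
-------
---<---
-------
-------
-------
t=1: -------
-------
---^---
---*---
-------
-------
-------
t=2: -------
-------
---*>--
---*---
-------
-------
-------
t=3: -------
-------
---**--
---*v--
-------
-------
-------
t=4: -------
-------
---**--
---<*--
-------
-------
-------
t=5: -------
-------
---**--
----*--
---v---
-------
-------
t=6: -------
-------
---**--
----*--
--<*---
-------
-------
t=7: -------
-------
---**--
--^-*--
--**---
-------
-------
t=8: -------
-------
---**--
--*>*--
--**---
-------
-------
t=9: -------
-------
---**--
--***--
--*v---
-------
-------
t=10: -------
-------
---**--
--***--
--*->--
-------
-------
t=11: -------
-------
---**--
--***--
--*-*--
----v--
-------
t=12: -------
-------
---**--
--***--
--*-*--
---<*--
-------
t=13: -------
-------
---**--
--***--
--*^*--
---**--
-------
t=14: -------
-------
---**--
--***--
--**>--
---**--
-------
t=15: -------
-------
---**--
--**^--
--**---
---**--
-------
t=16: -------
-------
---**--
--*<---
--**---
---**--
-------
t=17: -------
-------
---**--
--*----
--*v---
---**--
-------
t=18: -------
-------
---**--
--*----
--*->--
---**--
-------
t=19: -------
-------
---**--
--*----
--*-*--
---*v--
-------
t=20: -------
-------
---**--
--*----
--*-*--
---*->-
-------
t=21: -------
-------
---**--
--*----
--*-*--
---*-*-
-----v-
t=22: -------
-------
---**--
--*----
--*-*--
---*-*-
----<*-
t=23: -------
-------
---**--
--*----
--*-*--
---*^*-
----**-
t=24: -------
-------
---**--
--*----
--*-*--
---**>-
----**-

east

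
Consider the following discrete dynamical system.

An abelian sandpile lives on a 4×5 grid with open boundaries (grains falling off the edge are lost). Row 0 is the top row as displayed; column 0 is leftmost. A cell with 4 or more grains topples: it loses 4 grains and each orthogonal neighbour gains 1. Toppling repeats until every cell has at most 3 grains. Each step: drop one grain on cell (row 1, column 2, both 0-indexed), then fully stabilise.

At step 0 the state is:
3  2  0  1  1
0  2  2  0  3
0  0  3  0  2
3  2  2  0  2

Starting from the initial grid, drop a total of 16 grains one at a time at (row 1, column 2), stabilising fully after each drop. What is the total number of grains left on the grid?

35

0) 3  2  0  1  1
0  2  2  0  3
0  0  3  0  2
3  2  2  0  2
1) 3  2  0  1  1
0  2  3  0  3
0  0  3  0  2
3  2  2  0  2
2) 3  2  1  1  1
0  3  1  1  3
0  1  0  1  2
3  2  3  0  2
3) 3  2  1  1  1
0  3  2  1  3
0  1  0  1  2
3  2  3  0  2
4) 3  2  1  1  1
0  3  3  1  3
0  1  0  1  2
3  2  3  0  2
5) 3  3  2  1  1
1  0  1  2  3
0  2  1  1  2
3  2  3  0  2
6) 3  3  2  1  1
1  0  2  2  3
0  2  1  1  2
3  2  3  0  2
7) 3  3  2  1  1
1  0  3  2  3
0  2  1  1  2
3  2  3  0  2
8) 3  3  3  1  1
1  1  0  3  3
0  2  2  1  2
3  2  3  0  2
9) 3  3  3  1  1
1  1  1  3  3
0  2  2  1  2
3  2  3  0  2
10) 3  3  3  1  1
1  1  2  3  3
0  2  2  1  2
3  2  3  0  2
11) 3  3  3  1  1
1  1  3  3  3
0  2  2  1  2
3  2  3  0  2
12) 0  1  1  3  2
2  3  2  1  0
0  2  3  2  3
3  2  3  0  2
13) 0  1  1  3  2
2  3  3  1  0
0  2  3  2  3
3  2  3  0  2
14) 0  2  2  3  2
3  1  2  2  0
2  1  2  3  3
0  1  1  1  2
15) 0  2  2  3  2
3  1  3  2  0
2  1  2  3  3
0  1  1  1  2
16) 0  2  3  3  2
3  2  0  3  0
2  1  3  3  3
0  1  1  1  2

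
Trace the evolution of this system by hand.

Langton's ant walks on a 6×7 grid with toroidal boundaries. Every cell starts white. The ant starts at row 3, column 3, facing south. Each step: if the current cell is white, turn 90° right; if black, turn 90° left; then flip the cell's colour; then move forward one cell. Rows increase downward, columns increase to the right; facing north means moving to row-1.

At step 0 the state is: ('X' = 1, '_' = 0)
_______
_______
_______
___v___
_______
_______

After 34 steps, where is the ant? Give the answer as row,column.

[0] _______
_______
_______
___v___
_______
_______
[1] _______
_______
_______
__<X___
_______
_______
[2] _______
_______
__^____
__XX___
_______
_______
[3] _______
_______
__X>___
__XX___
_______
_______
[4] _______
_______
__XX___
__Xv___
_______
_______
[5] _______
_______
__XX___
__X_>__
_______
_______
[6] _______
_______
__XX___
__X_X__
____v__
_______
[7] _______
_______
__XX___
__X_X__
___<X__
_______
[8] _______
_______
__XX___
__X^X__
___XX__
_______
[9] _______
_______
__XX___
__XX>__
___XX__
_______
[10] _______
_______
__XX^__
__XX___
___XX__
_______
[11] _______
_______
__XXX>_
__XX___
___XX__
_______
[12] _______
_______
__XXXX_
__XX_v_
___XX__
_______
[13] _______
_______
__XXXX_
__XX<X_
___XX__
_______
[14] _______
_______
__XX^X_
__XXXX_
___XX__
_______
[15] _______
_______
__X<_X_
__XXXX_
___XX__
_______
[16] _______
_______
__X__X_
__XvXX_
___XX__
_______
[17] _______
_______
__X__X_
__X_>X_
___XX__
_______
[18] _______
_______
__X_^X_
__X__X_
___XX__
_______
[19] _______
_______
__X_X>_
__X__X_
___XX__
_______
[20] _______
_____^_
__X_X__
__X__X_
___XX__
_______
[21] _______
_____X>
__X_X__
__X__X_
___XX__
_______
[22] _______
_____XX
__X_X_v
__X__X_
___XX__
_______
[23] _______
_____XX
__X_X<X
__X__X_
___XX__
_______
[24] _______
_____^X
__X_XXX
__X__X_
___XX__
_______
[25] _______
____<_X
__X_XXX
__X__X_
___XX__
_______
[26] ____^__
____X_X
__X_XXX
__X__X_
___XX__
_______
[27] ____X>_
____X_X
__X_XXX
__X__X_
___XX__
_______
[28] ____XX_
____XvX
__X_XXX
__X__X_
___XX__
_______
[29] ____XX_
____<XX
__X_XXX
__X__X_
___XX__
_______
[30] ____XX_
_____XX
__X_vXX
__X__X_
___XX__
_______
[31] ____XX_
_____XX
__X__>X
__X__X_
___XX__
_______
[32] ____XX_
_____^X
__X___X
__X__X_
___XX__
_______
[33] ____XX_
____<_X
__X___X
__X__X_
___XX__
_______
[34] ____^X_
____X_X
__X___X
__X__X_
___XX__
_______

0,4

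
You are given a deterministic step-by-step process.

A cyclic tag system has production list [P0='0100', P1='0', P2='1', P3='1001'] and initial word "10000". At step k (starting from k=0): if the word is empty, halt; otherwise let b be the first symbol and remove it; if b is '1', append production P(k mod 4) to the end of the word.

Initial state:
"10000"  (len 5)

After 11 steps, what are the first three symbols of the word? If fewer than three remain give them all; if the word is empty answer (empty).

(empty)

t=0: "10000"  (len 5)
t=1: "00000100"  (len 8)
t=2: "0000100"  (len 7)
t=3: "000100"  (len 6)
t=4: "00100"  (len 5)
t=5: "0100"  (len 4)
t=6: "100"  (len 3)
t=7: "001"  (len 3)
t=8: "01"  (len 2)
t=9: "1"  (len 1)
t=10: "0"  (len 1)
t=11: (halted — word empty)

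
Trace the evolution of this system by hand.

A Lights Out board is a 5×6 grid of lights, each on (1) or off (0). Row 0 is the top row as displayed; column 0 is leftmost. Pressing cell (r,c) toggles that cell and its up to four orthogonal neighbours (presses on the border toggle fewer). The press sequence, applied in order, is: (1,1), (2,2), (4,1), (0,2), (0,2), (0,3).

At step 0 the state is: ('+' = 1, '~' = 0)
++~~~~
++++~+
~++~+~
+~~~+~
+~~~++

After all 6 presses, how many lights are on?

17

0) ++~~~~
++++~+
~++~+~
+~~~+~
+~~~++
1) +~~~~~
~~~+~+
~~+~+~
+~~~+~
+~~~++
2) +~~~~~
~~++~+
~+~++~
+~+~+~
+~~~++
3) +~~~~~
~~++~+
~+~++~
+++~+~
~++~++
4) ++++~~
~~~+~+
~+~++~
+++~+~
~++~++
5) +~~~~~
~~++~+
~+~++~
+++~+~
~++~++
6) +~+++~
~~+~~+
~+~++~
+++~+~
~++~++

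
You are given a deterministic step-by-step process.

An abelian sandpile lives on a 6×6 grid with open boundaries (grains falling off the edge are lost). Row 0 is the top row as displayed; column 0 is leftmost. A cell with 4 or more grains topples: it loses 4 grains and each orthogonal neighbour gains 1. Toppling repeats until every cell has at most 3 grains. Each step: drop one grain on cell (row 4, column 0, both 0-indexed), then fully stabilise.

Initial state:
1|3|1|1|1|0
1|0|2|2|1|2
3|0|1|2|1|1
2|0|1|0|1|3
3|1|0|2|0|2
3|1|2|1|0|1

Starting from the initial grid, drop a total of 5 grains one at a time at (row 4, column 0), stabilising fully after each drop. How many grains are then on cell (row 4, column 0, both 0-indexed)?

t=0: 1|3|1|1|1|0
1|0|2|2|1|2
3|0|1|2|1|1
2|0|1|0|1|3
3|1|0|2|0|2
3|1|2|1|0|1
t=1: 1|3|1|1|1|0
1|0|2|2|1|2
3|0|1|2|1|1
3|0|1|0|1|3
1|2|0|2|0|2
0|2|2|1|0|1
t=2: 1|3|1|1|1|0
1|0|2|2|1|2
3|0|1|2|1|1
3|0|1|0|1|3
2|2|0|2|0|2
0|2|2|1|0|1
t=3: 1|3|1|1|1|0
1|0|2|2|1|2
3|0|1|2|1|1
3|0|1|0|1|3
3|2|0|2|0|2
0|2|2|1|0|1
t=4: 1|3|1|1|1|0
2|0|2|2|1|2
0|1|1|2|1|1
1|1|1|0|1|3
1|3|0|2|0|2
1|2|2|1|0|1
t=5: 1|3|1|1|1|0
2|0|2|2|1|2
0|1|1|2|1|1
1|1|1|0|1|3
2|3|0|2|0|2
1|2|2|1|0|1

2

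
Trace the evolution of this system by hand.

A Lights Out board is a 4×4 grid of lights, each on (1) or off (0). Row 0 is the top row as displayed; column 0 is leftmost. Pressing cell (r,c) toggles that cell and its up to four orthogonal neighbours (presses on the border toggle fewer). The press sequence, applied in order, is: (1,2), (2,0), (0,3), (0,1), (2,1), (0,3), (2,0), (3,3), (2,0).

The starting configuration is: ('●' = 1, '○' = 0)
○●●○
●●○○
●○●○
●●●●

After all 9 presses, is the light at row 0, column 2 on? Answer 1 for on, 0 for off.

0) ○●●○
●●○○
●○●○
●●●●
1) ○●○○
●○●●
●○○○
●●●●
2) ○●○○
○○●●
○●○○
○●●●
3) ○●●●
○○●○
○●○○
○●●●
4) ●○○●
○●●○
○●○○
○●●●
5) ●○○●
○○●○
●○●○
○○●●
6) ●○●○
○○●●
●○●○
○○●●
7) ●○●○
●○●●
○●●○
●○●●
8) ●○●○
●○●●
○●●●
●○○○
9) ●○●○
○○●●
●○●●
○○○○

1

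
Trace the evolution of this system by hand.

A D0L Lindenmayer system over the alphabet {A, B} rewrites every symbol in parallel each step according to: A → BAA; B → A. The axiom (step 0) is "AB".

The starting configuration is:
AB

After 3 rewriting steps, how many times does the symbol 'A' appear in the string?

17

0) AB
1) BAAA
2) ABAABAABAA
3) BAAABAABAAABAABAAABAABAA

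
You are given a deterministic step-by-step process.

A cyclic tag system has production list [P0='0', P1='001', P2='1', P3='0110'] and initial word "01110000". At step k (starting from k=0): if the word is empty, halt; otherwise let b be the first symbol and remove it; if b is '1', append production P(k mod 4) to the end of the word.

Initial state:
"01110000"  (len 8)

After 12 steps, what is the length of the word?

9

0) "01110000"  (len 8)
1) "1110000"  (len 7)
2) "110000001"  (len 9)
3) "100000011"  (len 9)
4) "000000110110"  (len 12)
5) "00000110110"  (len 11)
6) "0000110110"  (len 10)
7) "000110110"  (len 9)
8) "00110110"  (len 8)
9) "0110110"  (len 7)
10) "110110"  (len 6)
11) "101101"  (len 6)
12) "011010110"  (len 9)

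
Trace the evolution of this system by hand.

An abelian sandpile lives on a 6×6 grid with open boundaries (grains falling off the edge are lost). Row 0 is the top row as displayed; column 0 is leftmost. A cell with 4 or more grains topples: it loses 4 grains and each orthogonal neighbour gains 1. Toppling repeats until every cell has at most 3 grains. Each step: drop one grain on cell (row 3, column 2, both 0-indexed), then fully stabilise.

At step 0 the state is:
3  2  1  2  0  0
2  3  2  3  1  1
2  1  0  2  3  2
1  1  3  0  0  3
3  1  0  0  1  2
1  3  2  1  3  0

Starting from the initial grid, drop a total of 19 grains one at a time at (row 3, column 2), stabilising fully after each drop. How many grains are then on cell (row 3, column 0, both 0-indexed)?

[0] 3  2  1  2  0  0
2  3  2  3  1  1
2  1  0  2  3  2
1  1  3  0  0  3
3  1  0  0  1  2
1  3  2  1  3  0
[1] 3  2  1  2  0  0
2  3  2  3  1  1
2  1  1  2  3  2
1  2  0  1  0  3
3  1  1  0  1  2
1  3  2  1  3  0
[2] 3  2  1  2  0  0
2  3  2  3  1  1
2  1  1  2  3  2
1  2  1  1  0  3
3  1  1  0  1  2
1  3  2  1  3  0
[3] 3  2  1  2  0  0
2  3  2  3  1  1
2  1  1  2  3  2
1  2  2  1  0  3
3  1  1  0  1  2
1  3  2  1  3  0
[4] 3  2  1  2  0  0
2  3  2  3  1  1
2  1  1  2  3  2
1  2  3  1  0  3
3  1  1  0  1  2
1  3  2  1  3  0
[5] 3  2  1  2  0  0
2  3  2  3  1  1
2  1  2  2  3  2
1  3  0  2  0  3
3  1  2  0  1  2
1  3  2  1  3  0
[6] 3  2  1  2  0  0
2  3  2  3  1  1
2  1  2  2  3  2
1  3  1  2  0  3
3  1  2  0  1  2
1  3  2  1  3  0
[7] 3  2  1  2  0  0
2  3  2  3  1  1
2  1  2  2  3  2
1  3  2  2  0  3
3  1  2  0  1  2
1  3  2  1  3  0
[8] 3  2  1  2  0  0
2  3  2  3  1  1
2  1  2  2  3  2
1  3  3  2  0  3
3  1  2  0  1  2
1  3  2  1  3  0
[9] 3  2  1  2  0  0
2  3  2  3  1  1
2  2  3  2  3  2
2  0  1  3  0  3
3  2  3  0  1  2
1  3  2  1  3  0
[10] 3  2  1  2  0  0
2  3  2  3  1  1
2  2  3  2  3  2
2  0  2  3  0  3
3  2  3  0  1  2
1  3  2  1  3  0
[11] 3  2  1  2  0  0
2  3  2  3  1  1
2  2  3  2  3  2
2  0  3  3  0  3
3  2  3  0  1  2
1  3  2  1  3  0
[12] 3  3  2  3  0  0
3  1  1  1  3  1
3  0  3  2  0  3
2  2  3  1  2  3
3  3  0  2  1  2
1  3  3  1  3  0
[13] 3  3  2  3  0  0
3  1  2  1  3  1
3  1  0  3  0  3
2  3  1  2  2  3
3  3  1  2  1  2
1  3  3  1  3  0
[14] 3  3  2  3  0  0
3  1  2  1  3  1
3  1  0  3  0  3
2  3  2  2  2  3
3  3  1  2  1  2
1  3  3  1  3  0
[15] 3  3  2  3  0  0
3  1  2  1  3  1
3  1  0  3  0  3
2  3  3  2  2  3
3  3  1  2  1  2
1  3  3  1  3  0
[16] 1  0  3  3  0  0
1  3  2  1  3  1
1  3  1  3  0  3
1  2  2  3  2  3
1  3  0  3  1  2
3  1  1  2  3  0
[17] 1  0  3  3  0  0
1  3  2  1  3  1
1  3  1  3  0  3
1  2  3  3  2  3
1  3  0  3  1  2
3  1  1  2  3  0
[18] 1  0  3  3  0  0
1  3  2  2  3  1
1  3  3  0  1  3
1  3  1  2  3  3
1  3  2  0  2  2
3  1  1  3  3  0
[19] 1  0  3  3  0  0
1  3  2  2  3  1
1  3  3  0  1  3
1  3  2  2  3  3
1  3  2  0  2  2
3  1  1  3  3  0

1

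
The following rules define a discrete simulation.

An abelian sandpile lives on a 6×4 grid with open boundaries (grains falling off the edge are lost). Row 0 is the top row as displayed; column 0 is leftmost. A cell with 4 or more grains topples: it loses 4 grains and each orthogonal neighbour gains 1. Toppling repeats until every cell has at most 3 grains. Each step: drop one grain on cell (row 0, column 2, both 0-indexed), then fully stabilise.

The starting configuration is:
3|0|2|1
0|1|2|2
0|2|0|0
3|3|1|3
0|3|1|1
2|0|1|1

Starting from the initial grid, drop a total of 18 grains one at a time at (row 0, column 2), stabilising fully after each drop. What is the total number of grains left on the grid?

t=0: 3|0|2|1
0|1|2|2
0|2|0|0
3|3|1|3
0|3|1|1
2|0|1|1
t=1: 3|0|3|1
0|1|2|2
0|2|0|0
3|3|1|3
0|3|1|1
2|0|1|1
t=2: 3|1|0|2
0|1|3|2
0|2|0|0
3|3|1|3
0|3|1|1
2|0|1|1
t=3: 3|1|1|2
0|1|3|2
0|2|0|0
3|3|1|3
0|3|1|1
2|0|1|1
t=4: 3|1|2|2
0|1|3|2
0|2|0|0
3|3|1|3
0|3|1|1
2|0|1|1
t=5: 3|1|3|2
0|1|3|2
0|2|0|0
3|3|1|3
0|3|1|1
2|0|1|1
t=6: 3|2|1|3
0|2|0|3
0|2|1|0
3|3|1|3
0|3|1|1
2|0|1|1
t=7: 3|2|2|3
0|2|0|3
0|2|1|0
3|3|1|3
0|3|1|1
2|0|1|1
t=8: 3|2|3|3
0|2|0|3
0|2|1|0
3|3|1|3
0|3|1|1
2|0|1|1
t=9: 3|3|1|1
0|2|2|0
0|2|1|1
3|3|1|3
0|3|1|1
2|0|1|1
t=10: 3|3|2|1
0|2|2|0
0|2|1|1
3|3|1|3
0|3|1|1
2|0|1|1
t=11: 3|3|3|1
0|2|2|0
0|2|1|1
3|3|1|3
0|3|1|1
2|0|1|1
t=12: 0|1|1|2
1|3|3|0
0|2|1|1
3|3|1|3
0|3|1|1
2|0|1|1
t=13: 0|1|2|2
1|3|3|0
0|2|1|1
3|3|1|3
0|3|1|1
2|0|1|1
t=14: 0|1|3|2
1|3|3|0
0|2|1|1
3|3|1|3
0|3|1|1
2|0|1|1
t=15: 0|3|1|3
2|0|1|1
0|3|2|1
3|3|1|3
0|3|1|1
2|0|1|1
t=16: 0|3|2|3
2|0|1|1
0|3|2|1
3|3|1|3
0|3|1|1
2|0|1|1
t=17: 0|3|3|3
2|0|1|1
0|3|2|1
3|3|1|3
0|3|1|1
2|0|1|1
t=18: 1|0|2|0
2|1|2|2
0|3|2|1
3|3|1|3
0|3|1|1
2|0|1|1

35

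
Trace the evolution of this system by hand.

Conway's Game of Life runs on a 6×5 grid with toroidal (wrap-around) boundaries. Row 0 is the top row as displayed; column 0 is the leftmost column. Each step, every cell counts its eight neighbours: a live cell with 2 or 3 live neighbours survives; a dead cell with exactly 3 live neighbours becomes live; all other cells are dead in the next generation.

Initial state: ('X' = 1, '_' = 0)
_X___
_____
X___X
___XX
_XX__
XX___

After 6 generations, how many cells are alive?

2

0) _X___
_____
X___X
___XX
_XX__
XX___
1) XX___
X____
X__XX
_XXXX
_XXXX
X____
2) XX__X
_____
_____
_____
_____
___X_
3) X___X
X____
_____
_____
_____
X___X
4) _X___
X___X
_____
_____
_____
X___X
5) _X___
X____
_____
_____
_____
X____
6) XX___
_____
_____
_____
_____
_____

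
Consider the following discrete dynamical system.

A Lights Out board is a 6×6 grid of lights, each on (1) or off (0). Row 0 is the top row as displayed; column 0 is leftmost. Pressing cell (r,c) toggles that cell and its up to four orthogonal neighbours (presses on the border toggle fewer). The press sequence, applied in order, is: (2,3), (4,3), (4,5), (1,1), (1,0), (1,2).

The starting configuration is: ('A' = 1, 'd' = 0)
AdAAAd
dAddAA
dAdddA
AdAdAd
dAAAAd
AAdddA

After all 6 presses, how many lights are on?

step 0: AdAAAd
dAddAA
dAdddA
AdAdAd
dAAAAd
AAdddA
step 1: AdAAAd
dAdAAA
dAAAAA
AdAAAd
dAAAAd
AAdddA
step 2: AdAAAd
dAdAAA
dAAAAA
AdAdAd
dAdddd
AAdAdA
step 3: AdAAAd
dAdAAA
dAAAAA
AdAdAA
dAddAA
AAdAdd
step 4: AAAAAd
AdAAAA
ddAAAA
AdAdAA
dAddAA
AAdAdd
step 5: dAAAAd
dAAAAA
AdAAAA
AdAdAA
dAddAA
AAdAdd
step 6: dAdAAd
ddddAA
AddAAA
AdAdAA
dAddAA
AAdAdd

19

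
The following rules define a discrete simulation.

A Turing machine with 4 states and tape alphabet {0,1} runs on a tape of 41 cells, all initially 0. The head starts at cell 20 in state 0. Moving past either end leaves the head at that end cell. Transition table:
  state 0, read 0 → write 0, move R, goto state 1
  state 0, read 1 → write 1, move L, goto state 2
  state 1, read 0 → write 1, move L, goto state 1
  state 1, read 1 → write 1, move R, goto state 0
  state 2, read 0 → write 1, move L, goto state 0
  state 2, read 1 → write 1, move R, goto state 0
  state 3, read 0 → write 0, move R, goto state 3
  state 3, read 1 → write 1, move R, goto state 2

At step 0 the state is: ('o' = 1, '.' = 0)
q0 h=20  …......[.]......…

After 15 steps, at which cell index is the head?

k=0  q0 h=20  …......[.]......…
k=1  q1 h=21  …......[.]......…
k=2  q1 h=20  …......[.]o.....…
k=3  q1 h=19  …......[.]oo....…
k=4  q1 h=18  …......[.]ooo...…
k=5  q1 h=17  …......[.]oooo..…
k=6  q1 h=16  …......[.]ooooo.…
k=7  q1 h=15  …......[.]oooooo…
k=8  q1 h=14  …......[.]oooooo…
k=9  q1 h=13  …......[.]oooooo…
k=10  q1 h=12  …......[.]oooooo…
k=11  q1 h=11  …......[.]oooooo…
k=12  q1 h=10  …......[.]oooooo…
k=13  q1 h= 9  …......[.]oooooo…
k=14  q1 h= 8  …......[.]oooooo…
k=15  q1 h= 7  …......[.]oooooo…

7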